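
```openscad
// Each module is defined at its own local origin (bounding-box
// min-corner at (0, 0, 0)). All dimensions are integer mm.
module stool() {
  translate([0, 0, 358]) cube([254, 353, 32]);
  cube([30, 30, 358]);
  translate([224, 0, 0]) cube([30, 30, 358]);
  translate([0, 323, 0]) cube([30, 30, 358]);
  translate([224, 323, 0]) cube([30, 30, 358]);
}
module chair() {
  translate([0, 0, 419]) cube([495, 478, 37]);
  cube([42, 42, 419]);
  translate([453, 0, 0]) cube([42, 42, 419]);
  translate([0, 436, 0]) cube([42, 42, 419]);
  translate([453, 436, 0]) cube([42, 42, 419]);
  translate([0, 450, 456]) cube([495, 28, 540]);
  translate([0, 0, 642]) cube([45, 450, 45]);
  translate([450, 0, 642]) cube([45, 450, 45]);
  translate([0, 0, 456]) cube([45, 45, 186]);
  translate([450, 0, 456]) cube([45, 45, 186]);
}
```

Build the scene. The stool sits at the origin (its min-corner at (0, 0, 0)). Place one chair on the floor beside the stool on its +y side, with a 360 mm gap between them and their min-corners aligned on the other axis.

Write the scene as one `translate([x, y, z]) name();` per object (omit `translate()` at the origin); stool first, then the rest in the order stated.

stool();
translate([0, 713, 0]) chair();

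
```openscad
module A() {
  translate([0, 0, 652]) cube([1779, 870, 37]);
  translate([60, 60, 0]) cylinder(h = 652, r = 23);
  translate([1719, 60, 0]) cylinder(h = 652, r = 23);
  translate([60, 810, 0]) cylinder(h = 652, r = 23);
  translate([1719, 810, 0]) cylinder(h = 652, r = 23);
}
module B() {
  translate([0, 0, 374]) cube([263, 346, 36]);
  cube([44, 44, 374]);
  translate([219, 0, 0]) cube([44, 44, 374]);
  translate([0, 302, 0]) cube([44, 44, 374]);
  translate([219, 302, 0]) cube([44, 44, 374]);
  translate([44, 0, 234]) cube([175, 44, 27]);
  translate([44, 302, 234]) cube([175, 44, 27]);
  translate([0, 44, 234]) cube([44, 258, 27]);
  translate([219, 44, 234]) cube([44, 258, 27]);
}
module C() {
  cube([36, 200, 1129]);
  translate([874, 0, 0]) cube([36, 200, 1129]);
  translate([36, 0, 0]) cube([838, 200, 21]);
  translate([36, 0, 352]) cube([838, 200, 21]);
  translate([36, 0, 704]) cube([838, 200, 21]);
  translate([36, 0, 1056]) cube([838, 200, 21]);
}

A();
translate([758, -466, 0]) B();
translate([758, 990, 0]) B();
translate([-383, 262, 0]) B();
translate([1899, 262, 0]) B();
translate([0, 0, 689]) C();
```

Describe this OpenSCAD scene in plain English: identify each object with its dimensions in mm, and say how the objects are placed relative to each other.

A is a table with a 1779×870 mm rectangular top, 37 mm thick, top surface at z = 689 mm, supported by four round legs of 46 mm diameter, each leg's bounding box inset 37 mm from the nearest pair of top edges, running from the floor.

B is a four-legged stool. The seat is a 263×346×36 mm slab whose top surface is at z = 410 mm; four square legs, each 44×44 mm in cross-section, run from the floor (z = 0) to the underside of the seat, each flush with a corner of the seat. Four stretchers, 44 mm wide and 27 mm tall, connect adjacent legs with their undersides at z = 234 mm, each running between the inner faces of the legs it joins and aligned with the legs' outer faces on the other axis.

C is a bookshelf 910 mm wide overall, 200 mm deep and 1129 mm tall. The two sides are 36 mm thick vertical panels. 4 horizontal shelves of 21 mm thickness span between the inner faces of the sides; the lowest shelf sits on the floor and shelves are stacked with a clear vertical gap of 331 mm between each pair.

Four stools sit around the table at the −y, +y, −x, +x sides. The bookshelf is on top of the table.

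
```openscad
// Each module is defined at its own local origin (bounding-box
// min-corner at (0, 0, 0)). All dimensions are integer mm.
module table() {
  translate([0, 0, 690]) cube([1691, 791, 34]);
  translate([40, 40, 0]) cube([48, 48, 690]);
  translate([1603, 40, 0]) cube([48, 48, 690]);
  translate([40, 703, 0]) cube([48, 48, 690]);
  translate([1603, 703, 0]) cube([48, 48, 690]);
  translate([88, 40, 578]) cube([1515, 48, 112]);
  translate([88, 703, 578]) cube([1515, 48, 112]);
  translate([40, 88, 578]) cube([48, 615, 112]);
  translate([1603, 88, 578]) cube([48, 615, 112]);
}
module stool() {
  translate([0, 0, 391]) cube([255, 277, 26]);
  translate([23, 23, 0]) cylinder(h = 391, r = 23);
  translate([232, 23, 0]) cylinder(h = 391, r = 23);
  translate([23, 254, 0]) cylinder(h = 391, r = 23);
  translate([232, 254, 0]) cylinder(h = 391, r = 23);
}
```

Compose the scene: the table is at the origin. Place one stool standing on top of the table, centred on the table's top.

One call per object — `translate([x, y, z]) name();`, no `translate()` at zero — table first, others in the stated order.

table();
translate([718, 257, 724]) stool();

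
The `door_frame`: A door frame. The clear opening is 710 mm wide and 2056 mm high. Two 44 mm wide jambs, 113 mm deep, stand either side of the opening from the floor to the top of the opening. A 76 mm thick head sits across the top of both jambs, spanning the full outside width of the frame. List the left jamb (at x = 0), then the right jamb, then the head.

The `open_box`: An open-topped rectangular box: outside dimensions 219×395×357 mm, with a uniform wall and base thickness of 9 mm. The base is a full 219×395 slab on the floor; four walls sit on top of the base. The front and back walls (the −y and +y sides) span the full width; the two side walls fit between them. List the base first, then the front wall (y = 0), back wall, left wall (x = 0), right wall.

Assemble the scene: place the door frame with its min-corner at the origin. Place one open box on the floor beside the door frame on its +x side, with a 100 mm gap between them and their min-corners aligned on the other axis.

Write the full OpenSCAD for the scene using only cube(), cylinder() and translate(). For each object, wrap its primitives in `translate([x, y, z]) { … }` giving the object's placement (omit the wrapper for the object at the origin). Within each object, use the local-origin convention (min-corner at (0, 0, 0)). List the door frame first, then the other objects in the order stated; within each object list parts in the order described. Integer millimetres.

cube([44, 113, 2056]);
translate([754, 0, 0]) cube([44, 113, 2056]);
translate([0, 0, 2056]) cube([798, 113, 76]);
translate([898, 0, 0]) {
  cube([219, 395, 9]);
  translate([0, 0, 9]) cube([219, 9, 348]);
  translate([0, 386, 9]) cube([219, 9, 348]);
  translate([0, 9, 9]) cube([9, 377, 348]);
  translate([210, 9, 9]) cube([9, 377, 348]);
}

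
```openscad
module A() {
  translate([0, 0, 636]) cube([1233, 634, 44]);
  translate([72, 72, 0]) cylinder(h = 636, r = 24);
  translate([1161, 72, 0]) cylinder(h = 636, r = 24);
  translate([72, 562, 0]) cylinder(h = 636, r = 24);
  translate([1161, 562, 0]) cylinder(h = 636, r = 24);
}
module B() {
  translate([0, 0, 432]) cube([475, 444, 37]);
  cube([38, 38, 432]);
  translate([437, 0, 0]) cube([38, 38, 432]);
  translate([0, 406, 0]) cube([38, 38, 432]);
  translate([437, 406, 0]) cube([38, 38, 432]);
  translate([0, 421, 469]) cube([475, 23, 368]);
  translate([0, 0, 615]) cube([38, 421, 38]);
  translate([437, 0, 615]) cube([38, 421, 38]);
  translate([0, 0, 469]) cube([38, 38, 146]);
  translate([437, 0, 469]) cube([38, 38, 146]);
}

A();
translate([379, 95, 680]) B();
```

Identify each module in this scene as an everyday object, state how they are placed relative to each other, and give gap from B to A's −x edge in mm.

The chair's min-x is at 379; the table's min-x is 0; gap = 379 mm.

A is a table. B is a chair. The chair is on top of the table, centred. The gap from the chair to the table's −x edge is 379 mm.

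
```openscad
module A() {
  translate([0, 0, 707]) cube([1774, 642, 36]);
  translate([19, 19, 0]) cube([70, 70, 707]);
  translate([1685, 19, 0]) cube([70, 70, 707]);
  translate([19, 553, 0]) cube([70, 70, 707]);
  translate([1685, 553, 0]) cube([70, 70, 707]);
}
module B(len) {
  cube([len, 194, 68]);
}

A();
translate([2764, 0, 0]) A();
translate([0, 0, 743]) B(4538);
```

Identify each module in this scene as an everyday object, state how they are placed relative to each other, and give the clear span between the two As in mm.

A is a table. B is a beam. A beam spans the tops of two tables. The clear span between the two tables is 990 mm.

Second table starts at x = 2764; first ends at x = 1774; clear span = 2764 − 1774 = 990 mm.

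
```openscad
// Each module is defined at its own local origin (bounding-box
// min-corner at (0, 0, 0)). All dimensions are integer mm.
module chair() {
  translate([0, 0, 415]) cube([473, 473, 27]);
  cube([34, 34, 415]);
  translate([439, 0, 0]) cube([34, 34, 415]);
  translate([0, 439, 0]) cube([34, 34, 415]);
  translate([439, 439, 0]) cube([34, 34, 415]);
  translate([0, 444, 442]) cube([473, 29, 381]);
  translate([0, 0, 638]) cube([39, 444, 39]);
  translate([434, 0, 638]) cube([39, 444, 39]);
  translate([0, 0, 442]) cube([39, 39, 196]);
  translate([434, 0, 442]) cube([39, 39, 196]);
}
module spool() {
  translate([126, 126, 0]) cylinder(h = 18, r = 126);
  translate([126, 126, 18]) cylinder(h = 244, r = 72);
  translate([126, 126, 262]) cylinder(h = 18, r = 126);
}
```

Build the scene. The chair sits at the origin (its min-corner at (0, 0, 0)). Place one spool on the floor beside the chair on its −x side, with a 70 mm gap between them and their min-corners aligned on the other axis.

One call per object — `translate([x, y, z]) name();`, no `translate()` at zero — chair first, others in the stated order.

chair();
translate([-322, 0, 0]) spool();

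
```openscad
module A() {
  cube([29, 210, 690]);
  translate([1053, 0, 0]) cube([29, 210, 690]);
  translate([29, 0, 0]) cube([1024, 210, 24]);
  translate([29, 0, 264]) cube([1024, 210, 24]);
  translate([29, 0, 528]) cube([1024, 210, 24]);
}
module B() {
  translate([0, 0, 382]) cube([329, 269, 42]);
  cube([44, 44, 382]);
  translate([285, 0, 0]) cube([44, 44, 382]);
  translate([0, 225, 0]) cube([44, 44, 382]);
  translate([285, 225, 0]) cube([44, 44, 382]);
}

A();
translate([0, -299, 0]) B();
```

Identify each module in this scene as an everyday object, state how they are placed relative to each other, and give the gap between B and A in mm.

A is a bookshelf. B is a stool. The stool is on the floor beside the bookshelf on its −y side. The gap between the stool and the bookshelf is 30 mm.

The stool's nearest face is 30 mm from the bookshelf's −y face.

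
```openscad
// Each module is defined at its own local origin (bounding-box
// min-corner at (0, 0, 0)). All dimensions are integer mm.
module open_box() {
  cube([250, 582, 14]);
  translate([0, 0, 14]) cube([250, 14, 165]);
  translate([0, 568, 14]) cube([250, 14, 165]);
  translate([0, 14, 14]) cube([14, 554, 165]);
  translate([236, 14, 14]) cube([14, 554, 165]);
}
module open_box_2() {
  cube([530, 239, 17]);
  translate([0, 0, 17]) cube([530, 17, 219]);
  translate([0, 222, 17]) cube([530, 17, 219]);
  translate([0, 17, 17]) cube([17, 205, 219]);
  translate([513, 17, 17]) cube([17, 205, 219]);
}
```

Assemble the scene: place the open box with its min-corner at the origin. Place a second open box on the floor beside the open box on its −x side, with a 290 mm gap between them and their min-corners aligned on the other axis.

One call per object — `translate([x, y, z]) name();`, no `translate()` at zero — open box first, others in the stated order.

open_box();
translate([-820, 0, 0]) open_box_2();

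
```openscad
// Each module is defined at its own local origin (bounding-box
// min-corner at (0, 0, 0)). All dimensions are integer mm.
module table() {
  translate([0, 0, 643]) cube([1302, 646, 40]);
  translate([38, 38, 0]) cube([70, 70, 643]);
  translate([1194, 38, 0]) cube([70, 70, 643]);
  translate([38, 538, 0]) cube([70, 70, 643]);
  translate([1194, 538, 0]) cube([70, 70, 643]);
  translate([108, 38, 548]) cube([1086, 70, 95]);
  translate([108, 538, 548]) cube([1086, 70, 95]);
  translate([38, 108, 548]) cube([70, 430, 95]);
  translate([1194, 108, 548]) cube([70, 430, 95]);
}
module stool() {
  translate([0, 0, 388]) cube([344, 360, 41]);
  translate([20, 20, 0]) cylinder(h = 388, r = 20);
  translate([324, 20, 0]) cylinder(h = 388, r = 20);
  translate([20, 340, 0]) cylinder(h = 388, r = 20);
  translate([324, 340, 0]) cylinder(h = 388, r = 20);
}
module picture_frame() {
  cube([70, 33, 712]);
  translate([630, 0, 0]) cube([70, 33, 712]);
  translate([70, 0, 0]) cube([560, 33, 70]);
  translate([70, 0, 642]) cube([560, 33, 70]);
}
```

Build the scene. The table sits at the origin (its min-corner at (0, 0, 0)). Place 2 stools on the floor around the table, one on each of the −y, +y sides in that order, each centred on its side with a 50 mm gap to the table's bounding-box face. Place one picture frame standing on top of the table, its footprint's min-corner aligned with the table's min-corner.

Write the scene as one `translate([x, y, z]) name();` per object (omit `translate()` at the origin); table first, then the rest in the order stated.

table();
translate([479, -410, 0]) stool();
translate([479, 696, 0]) stool();
translate([0, 0, 683]) picture_frame();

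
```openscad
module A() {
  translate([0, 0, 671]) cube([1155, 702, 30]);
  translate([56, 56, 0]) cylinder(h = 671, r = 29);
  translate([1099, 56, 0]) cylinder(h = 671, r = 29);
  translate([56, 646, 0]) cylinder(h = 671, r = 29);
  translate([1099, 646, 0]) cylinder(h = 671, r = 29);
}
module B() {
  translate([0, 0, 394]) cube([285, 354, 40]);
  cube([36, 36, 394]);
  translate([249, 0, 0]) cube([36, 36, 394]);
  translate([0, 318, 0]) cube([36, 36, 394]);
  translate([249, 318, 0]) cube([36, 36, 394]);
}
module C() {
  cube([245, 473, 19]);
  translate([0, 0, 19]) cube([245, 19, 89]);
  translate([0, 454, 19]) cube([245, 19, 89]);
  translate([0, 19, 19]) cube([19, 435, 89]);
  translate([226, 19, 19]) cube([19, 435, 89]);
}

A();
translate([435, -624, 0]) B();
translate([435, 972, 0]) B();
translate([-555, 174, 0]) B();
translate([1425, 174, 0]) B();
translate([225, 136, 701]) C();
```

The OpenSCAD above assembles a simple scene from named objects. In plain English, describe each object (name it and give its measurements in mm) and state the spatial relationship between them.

A is a table: top 1155 mm (x) × 702 mm (y), 30 mm thick, upper face at z = 701 mm, on four round legs of 58 mm diameter, each leg's bounding box inset 27 mm from the nearest pair of top edges, running from z = 0 to the bottom of the top.

B is a four-legged stool. The seat is a 285×354×40 mm slab whose top surface is at z = 434 mm; four square legs, each 36×36 mm in cross-section, run from the floor (z = 0) to the underside of the seat, each flush with a corner of the seat.

C is an open storage box with external size 245×473×108 mm and wall thickness 19 mm (the base is also 19 mm thick). The base covers the whole footprint; the four walls stand on the base, with the y-facing walls full-width and the x-facing walls fitting between their inner faces.

Four stools sit around the table at the −y, +y, −x, +x sides. The open box is on top of the table.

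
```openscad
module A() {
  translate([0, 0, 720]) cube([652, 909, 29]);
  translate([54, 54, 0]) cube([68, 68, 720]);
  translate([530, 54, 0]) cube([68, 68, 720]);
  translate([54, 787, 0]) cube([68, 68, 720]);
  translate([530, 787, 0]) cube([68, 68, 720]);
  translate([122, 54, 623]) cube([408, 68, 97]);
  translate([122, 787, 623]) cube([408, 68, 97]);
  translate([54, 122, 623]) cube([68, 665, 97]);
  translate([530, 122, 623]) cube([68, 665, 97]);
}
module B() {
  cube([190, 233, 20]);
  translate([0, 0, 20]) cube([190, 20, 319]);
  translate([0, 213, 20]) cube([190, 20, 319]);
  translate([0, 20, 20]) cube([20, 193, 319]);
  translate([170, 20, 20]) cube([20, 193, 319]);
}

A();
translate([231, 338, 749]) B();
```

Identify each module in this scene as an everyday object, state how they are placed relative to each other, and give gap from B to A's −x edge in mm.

A is a table. B is an open box. The open box is on top of the table, centred. The gap from the open box to the table's −x edge is 231 mm.

The open box's min-x is at 231; the table's min-x is 0; gap = 231 mm.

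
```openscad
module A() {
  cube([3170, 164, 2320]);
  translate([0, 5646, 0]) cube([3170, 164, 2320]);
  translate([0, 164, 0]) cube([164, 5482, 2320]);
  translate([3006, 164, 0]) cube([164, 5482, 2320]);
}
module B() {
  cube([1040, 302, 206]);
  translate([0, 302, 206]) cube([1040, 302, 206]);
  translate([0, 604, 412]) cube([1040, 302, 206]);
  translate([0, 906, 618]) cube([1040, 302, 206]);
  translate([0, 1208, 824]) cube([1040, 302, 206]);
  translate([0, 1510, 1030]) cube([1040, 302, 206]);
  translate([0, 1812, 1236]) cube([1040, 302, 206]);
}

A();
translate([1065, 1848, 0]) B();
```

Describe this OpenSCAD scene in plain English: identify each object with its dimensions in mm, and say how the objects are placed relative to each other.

A is the wall frame of a small rectangular building: four walls, each 2320 mm tall and 164 mm thick, enclosing a footprint 3170 mm (x) by 5810 mm (y) outside-to-outside, with no floor or roof. The front and back walls (the −y and +y sides) span the full width; the two side walls fit between them.

B is a straight staircase of 7 solid steps. Each step is 1040 mm wide (x), 302 mm deep (y, the going) and 206 mm tall (the rise). The first step rests on the floor; each subsequent step sits one going further in +y and one rise higher in +z, directly behind and above the previous step with no overlap.

The staircase sits inside the house frame, centred.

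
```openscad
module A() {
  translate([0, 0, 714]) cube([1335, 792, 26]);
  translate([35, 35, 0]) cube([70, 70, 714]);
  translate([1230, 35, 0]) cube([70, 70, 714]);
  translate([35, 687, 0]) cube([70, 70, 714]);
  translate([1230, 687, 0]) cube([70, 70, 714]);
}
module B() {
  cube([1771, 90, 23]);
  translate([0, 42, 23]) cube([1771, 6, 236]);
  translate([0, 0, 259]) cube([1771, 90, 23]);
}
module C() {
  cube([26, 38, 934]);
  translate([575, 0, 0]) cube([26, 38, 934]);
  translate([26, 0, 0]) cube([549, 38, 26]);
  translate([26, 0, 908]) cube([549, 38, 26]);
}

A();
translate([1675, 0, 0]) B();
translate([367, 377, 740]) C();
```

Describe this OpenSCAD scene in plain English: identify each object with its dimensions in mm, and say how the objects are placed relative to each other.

A is a rectangular dining table. The top is 1335×792×26 mm with its upper surface at z = 740 mm. It stands on four 70×70 mm square legs, each inset 35 mm from the nearest pair of top edges, running from the floor to the underside of the top.

B is an I-beam lying along x, 1771 mm long. Overall section height 282 mm. Two flanges 90 mm wide (y) and 23 mm thick, one on the floor and one at the top; a web 6 mm thick runs between them, centred on the flange width.

C is a rectangular picture frame lying in the x–z plane (depth along y). The opening is 549 mm wide (x) by 882 mm tall (z), surrounded by a border 26 mm wide on all four sides. The frame is 38 mm deep and is made of two full-height vertical stiles with two horizontal rails fitted between them.

The I-beam is on the floor beside the table on its +x side. The picture frame is on top of the table, centred.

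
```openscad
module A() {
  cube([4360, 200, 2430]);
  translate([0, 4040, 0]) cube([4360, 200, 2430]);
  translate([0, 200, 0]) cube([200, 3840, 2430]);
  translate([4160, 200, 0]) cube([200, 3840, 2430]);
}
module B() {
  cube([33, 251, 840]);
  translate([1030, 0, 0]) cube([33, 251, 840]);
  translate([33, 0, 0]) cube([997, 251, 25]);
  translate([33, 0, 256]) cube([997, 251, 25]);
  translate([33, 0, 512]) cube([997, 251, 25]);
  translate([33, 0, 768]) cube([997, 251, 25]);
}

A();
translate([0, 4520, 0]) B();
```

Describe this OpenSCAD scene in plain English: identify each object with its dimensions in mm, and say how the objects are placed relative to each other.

A is the wall frame of a small rectangular building: four walls, each 2430 mm tall and 200 mm thick, enclosing a footprint 4360 mm (x) by 4240 mm (y) outside-to-outside, with no floor or roof. The front and back walls (the −y and +y sides) span the full width; the two side walls fit between them.

B is a bookshelf 1063 mm wide overall, 251 mm deep and 840 mm tall. The two sides are 33 mm thick vertical panels. 4 horizontal shelves of 25 mm thickness span between the inner faces of the sides; the lowest shelf sits on the floor and shelves are stacked with a clear vertical gap of 231 mm between each pair.

The bookshelf is on the floor beside the house frame on its +y side.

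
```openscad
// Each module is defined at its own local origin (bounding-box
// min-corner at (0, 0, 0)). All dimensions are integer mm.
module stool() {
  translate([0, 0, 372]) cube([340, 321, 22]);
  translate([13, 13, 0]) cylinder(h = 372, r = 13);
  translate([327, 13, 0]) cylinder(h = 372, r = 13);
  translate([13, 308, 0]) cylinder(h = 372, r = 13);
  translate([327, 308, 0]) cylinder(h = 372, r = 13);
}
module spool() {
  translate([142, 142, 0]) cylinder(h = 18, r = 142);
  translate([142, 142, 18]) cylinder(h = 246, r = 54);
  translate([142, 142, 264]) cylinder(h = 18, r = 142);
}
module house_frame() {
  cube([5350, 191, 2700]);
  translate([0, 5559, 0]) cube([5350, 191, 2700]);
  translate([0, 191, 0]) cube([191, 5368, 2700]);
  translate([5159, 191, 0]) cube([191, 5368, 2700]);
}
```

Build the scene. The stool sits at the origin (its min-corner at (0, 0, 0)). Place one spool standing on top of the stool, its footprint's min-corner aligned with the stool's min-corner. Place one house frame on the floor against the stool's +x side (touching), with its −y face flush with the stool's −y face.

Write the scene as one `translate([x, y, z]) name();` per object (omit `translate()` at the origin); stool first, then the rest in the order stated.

stool();
translate([0, 0, 394]) spool();
translate([340, 0, 0]) house_frame();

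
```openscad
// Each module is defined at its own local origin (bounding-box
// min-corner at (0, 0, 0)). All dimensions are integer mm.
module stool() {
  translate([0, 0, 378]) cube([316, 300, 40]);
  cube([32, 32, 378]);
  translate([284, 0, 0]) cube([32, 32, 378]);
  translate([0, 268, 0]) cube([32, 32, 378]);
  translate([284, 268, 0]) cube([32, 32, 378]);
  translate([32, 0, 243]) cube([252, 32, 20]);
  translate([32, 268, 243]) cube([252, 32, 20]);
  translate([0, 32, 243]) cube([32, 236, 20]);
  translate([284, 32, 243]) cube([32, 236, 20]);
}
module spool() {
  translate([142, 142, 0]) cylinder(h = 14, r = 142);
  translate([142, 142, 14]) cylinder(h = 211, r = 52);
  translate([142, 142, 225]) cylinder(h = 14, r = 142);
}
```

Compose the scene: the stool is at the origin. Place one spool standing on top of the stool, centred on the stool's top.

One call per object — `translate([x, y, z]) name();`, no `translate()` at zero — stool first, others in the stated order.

stool();
translate([16, 8, 418]) spool();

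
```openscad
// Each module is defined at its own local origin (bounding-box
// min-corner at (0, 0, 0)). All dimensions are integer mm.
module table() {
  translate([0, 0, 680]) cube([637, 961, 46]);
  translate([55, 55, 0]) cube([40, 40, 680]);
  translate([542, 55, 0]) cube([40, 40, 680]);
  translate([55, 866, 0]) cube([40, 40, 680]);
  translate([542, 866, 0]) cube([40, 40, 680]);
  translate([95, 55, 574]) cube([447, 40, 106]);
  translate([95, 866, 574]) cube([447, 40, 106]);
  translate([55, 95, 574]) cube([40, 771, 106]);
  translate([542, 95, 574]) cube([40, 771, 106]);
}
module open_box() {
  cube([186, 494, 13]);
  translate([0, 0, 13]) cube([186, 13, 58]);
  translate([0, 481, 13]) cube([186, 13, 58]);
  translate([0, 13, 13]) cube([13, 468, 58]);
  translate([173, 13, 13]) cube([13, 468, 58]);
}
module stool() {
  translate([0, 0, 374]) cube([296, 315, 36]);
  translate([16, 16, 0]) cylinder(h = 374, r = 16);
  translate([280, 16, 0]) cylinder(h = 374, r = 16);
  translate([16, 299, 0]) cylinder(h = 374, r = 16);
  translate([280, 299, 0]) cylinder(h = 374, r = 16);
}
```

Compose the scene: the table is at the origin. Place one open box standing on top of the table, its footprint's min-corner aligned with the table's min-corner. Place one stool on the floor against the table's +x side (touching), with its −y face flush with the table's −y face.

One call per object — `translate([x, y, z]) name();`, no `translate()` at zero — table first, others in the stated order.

table();
translate([0, 0, 726]) open_box();
translate([637, 0, 0]) stool();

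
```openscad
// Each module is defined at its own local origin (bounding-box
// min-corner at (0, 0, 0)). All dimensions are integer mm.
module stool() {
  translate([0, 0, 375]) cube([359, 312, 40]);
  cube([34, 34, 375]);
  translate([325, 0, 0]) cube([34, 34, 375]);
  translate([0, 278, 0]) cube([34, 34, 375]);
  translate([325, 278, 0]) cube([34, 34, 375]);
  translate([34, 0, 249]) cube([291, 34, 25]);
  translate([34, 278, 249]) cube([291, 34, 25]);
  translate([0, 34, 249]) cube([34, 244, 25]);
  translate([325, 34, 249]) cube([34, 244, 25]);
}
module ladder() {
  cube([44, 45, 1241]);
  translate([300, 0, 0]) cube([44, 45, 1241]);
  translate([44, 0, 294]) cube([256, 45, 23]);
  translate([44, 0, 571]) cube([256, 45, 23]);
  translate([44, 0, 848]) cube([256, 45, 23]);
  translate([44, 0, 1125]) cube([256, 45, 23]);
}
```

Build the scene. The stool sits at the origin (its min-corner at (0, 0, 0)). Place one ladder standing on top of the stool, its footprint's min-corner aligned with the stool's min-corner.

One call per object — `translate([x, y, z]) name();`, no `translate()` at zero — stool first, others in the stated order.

stool();
translate([0, 0, 415]) ladder();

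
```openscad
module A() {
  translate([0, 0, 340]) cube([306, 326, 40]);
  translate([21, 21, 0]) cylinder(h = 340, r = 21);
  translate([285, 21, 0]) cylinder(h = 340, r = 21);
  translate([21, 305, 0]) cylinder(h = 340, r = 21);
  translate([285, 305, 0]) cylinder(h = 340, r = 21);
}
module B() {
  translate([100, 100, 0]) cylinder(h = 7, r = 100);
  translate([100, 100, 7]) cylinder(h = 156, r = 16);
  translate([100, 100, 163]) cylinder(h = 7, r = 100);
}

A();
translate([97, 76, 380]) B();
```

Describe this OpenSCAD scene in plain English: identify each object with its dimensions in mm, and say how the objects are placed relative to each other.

A is a simple wooden stool: a rectangular seat 306 mm (x) by 326 mm (y), 40 mm thick, top face at z = 380 mm, on four round legs, each 42 mm in diameter. The legs rest on z = 0, each leg's axis is inset half a diameter from the nearest pair of seat edges (so the leg's bounding box is flush with the corner).

B is a spool: two coaxial disc flanges of radius 100 mm and thickness 7 mm, joined by a core cylinder of radius 16 mm and height 156 mm. The lower flange rests on z = 0 and the three cylinders share a vertical axis.

The spool is on top of the stool.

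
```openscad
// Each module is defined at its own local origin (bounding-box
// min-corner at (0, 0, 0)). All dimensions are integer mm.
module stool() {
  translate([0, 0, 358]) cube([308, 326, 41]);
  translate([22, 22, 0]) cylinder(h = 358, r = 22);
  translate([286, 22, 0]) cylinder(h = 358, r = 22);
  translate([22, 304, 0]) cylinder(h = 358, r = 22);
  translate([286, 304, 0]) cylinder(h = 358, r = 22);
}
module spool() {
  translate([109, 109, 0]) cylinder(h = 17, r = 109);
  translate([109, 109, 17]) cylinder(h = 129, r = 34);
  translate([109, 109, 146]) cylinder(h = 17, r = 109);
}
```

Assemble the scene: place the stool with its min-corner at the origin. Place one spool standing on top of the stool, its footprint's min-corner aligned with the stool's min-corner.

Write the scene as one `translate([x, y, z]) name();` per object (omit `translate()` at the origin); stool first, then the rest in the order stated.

stool();
translate([0, 0, 399]) spool();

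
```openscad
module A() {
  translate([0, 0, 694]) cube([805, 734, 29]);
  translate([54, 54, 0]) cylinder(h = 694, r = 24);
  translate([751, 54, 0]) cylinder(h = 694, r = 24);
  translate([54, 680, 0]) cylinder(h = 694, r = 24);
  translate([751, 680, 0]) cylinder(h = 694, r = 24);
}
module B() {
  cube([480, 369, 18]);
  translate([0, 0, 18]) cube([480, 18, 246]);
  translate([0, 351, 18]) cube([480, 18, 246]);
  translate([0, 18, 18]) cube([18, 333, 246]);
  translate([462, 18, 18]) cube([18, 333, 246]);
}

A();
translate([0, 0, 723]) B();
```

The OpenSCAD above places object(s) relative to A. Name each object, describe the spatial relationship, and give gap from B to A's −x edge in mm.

A is a table. B is an open box. The open box is on top of the table. The gap from the open box to the table's −x edge is 0 mm.

The open box's min-x is at 0; the table's min-x is 0; gap = 0 mm.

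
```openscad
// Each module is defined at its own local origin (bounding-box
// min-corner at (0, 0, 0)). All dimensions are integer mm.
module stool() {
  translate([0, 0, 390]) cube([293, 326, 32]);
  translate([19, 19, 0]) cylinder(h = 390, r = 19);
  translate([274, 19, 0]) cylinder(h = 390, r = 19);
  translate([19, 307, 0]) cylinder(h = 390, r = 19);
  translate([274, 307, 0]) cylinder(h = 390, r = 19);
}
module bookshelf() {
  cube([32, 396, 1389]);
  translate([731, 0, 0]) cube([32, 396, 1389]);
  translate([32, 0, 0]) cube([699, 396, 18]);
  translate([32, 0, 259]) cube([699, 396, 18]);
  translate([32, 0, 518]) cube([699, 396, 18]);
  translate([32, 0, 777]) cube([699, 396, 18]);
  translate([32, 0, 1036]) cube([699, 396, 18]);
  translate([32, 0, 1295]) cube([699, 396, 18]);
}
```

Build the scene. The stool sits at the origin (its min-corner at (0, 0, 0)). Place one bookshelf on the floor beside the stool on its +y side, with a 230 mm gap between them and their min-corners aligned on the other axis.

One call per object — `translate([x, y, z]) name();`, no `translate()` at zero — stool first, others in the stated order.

stool();
translate([0, 556, 0]) bookshelf();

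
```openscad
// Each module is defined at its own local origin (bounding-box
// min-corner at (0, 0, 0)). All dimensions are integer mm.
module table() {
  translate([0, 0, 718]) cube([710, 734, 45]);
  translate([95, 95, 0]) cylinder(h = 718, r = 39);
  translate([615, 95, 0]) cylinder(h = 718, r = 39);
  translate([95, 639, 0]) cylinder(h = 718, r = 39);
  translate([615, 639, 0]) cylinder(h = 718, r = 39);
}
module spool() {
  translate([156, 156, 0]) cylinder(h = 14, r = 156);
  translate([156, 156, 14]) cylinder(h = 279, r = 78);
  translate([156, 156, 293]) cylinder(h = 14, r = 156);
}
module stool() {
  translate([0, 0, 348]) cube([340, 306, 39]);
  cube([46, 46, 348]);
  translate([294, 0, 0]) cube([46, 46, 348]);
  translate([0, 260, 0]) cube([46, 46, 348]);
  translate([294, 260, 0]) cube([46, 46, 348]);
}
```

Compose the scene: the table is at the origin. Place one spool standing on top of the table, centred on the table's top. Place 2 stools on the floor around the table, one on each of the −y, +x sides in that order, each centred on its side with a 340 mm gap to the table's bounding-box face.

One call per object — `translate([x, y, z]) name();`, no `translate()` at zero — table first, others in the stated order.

table();
translate([199, 211, 763]) spool();
translate([185, -646, 0]) stool();
translate([1050, 214, 0]) stool();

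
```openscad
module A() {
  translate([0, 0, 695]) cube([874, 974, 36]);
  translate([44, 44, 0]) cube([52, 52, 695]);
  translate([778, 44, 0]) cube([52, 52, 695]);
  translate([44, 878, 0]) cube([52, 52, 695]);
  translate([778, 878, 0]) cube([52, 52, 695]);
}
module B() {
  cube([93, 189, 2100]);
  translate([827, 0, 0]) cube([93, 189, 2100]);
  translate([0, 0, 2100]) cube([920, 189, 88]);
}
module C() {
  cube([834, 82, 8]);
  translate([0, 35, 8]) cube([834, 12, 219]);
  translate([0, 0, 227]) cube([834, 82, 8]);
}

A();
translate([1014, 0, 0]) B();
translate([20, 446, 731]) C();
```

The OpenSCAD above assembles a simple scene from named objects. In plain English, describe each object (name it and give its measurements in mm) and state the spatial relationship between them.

A is a rectangular dining table. The top is 874×974×36 mm with its upper surface at z = 731 mm. It stands on four 52×52 mm square legs, each inset 44 mm from the nearest pair of top edges, running from the floor to the underside of the top.

B is a door frame. The clear opening is 734 mm wide and 2100 mm high. Two 93 mm wide jambs, 189 mm deep, stand either side of the opening from the floor to the top of the opening. A 88 mm thick head sits across the top of both jambs, spanning the full outside width of the frame.

C is an I-beam lying along x, 834 mm long. Overall section height 235 mm. Two flanges 82 mm wide (y) and 8 mm thick, one on the floor and one at the top; a web 12 mm thick runs between them, centred on the flange width.

The door frame is on the floor beside the table on its +x side. The I-beam is on top of the table, centred.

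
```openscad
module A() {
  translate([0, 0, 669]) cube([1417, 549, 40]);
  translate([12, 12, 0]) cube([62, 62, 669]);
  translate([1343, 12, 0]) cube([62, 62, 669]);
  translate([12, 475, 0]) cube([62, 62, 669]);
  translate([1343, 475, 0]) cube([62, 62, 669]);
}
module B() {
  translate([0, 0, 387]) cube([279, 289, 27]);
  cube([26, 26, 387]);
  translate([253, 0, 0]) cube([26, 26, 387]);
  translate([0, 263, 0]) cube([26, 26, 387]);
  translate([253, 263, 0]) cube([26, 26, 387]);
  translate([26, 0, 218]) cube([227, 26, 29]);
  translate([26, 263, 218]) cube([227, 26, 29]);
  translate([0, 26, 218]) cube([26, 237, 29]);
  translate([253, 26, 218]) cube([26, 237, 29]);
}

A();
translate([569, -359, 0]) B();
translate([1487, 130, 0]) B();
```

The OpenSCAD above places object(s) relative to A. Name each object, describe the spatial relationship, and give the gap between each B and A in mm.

A is a table. B is a stool. Two stools sit around the table at the −y, +x sides. The gap between each stool and the table is 70 mm.

Each stool's nearest face is 70 mm from the table's bounding box.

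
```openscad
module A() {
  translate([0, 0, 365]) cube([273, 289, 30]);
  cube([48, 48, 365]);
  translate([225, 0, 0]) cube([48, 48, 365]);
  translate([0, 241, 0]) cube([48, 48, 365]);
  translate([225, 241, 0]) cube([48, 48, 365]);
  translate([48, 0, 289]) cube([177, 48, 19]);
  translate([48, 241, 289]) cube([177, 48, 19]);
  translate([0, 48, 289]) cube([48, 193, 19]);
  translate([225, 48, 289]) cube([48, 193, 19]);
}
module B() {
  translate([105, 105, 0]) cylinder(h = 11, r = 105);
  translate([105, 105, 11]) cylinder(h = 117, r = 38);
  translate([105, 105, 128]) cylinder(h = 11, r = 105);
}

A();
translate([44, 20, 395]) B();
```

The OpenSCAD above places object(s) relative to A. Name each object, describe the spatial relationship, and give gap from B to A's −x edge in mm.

The spool's min-x is at 44; the stool's min-x is 0; gap = 44 mm.

A is a stool. B is a spool. The spool is on top of the stool. The gap from the spool to the stool's −x edge is 44 mm.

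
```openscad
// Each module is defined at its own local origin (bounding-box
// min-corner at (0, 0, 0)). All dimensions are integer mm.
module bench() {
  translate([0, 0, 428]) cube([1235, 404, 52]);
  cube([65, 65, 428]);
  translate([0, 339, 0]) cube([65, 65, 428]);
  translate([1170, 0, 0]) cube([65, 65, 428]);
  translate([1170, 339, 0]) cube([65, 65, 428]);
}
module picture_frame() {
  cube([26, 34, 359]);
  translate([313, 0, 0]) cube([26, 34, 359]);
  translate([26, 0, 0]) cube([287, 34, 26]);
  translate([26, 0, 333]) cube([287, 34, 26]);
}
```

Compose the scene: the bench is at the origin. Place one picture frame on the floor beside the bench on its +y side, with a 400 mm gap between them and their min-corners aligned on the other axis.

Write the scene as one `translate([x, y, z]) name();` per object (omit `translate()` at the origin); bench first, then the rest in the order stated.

bench();
translate([0, 804, 0]) picture_frame();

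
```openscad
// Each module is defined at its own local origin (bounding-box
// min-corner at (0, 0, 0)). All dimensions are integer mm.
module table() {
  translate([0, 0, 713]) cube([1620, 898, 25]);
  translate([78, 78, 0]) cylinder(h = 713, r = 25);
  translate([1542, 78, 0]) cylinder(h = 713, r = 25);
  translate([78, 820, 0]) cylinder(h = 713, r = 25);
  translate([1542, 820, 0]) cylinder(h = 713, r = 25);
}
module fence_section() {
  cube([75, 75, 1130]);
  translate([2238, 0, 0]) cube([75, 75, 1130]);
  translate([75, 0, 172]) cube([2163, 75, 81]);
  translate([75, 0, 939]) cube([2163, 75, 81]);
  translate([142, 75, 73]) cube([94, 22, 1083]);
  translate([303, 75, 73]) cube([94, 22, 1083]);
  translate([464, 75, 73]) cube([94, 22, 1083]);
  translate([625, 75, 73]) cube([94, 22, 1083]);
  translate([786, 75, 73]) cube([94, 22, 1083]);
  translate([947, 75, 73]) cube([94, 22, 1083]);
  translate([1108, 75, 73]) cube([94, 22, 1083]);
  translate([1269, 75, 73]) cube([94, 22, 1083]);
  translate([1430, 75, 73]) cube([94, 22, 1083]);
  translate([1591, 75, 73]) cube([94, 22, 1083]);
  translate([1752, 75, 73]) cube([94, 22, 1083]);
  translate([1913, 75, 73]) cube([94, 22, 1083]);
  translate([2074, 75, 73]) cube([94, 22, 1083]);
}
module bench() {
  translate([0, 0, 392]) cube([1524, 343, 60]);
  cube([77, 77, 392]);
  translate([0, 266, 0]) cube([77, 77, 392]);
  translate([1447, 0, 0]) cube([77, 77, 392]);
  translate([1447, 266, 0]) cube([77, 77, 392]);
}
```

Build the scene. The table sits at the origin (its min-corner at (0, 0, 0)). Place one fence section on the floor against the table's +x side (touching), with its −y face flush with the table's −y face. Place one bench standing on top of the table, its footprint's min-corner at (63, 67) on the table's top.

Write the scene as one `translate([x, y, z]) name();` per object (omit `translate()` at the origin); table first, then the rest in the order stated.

table();
translate([1620, 0, 0]) fence_section();
translate([63, 67, 738]) bench();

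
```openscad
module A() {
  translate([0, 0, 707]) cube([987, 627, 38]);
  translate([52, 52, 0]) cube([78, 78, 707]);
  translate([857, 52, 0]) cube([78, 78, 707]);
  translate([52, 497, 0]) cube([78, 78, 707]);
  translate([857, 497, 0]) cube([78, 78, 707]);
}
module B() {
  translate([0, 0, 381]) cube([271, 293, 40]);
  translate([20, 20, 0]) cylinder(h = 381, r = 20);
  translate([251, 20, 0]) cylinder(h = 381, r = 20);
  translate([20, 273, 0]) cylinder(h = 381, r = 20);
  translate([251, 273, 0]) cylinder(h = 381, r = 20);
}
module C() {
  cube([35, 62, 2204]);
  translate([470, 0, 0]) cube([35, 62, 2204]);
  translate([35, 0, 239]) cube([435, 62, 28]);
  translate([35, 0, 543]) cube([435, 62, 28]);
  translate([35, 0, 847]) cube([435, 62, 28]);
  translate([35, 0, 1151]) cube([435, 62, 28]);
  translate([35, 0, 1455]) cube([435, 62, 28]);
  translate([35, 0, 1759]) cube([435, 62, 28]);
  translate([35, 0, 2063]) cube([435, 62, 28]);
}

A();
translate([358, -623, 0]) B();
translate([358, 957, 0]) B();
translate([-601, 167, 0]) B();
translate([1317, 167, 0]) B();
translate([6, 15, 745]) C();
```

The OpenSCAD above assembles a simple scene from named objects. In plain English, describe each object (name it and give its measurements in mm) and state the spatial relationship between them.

A is a rectangular dining table. The top is 987×627×38 mm with its upper surface at z = 745 mm. It stands on four 78×78 mm square legs, each inset 52 mm from the nearest pair of top edges, running from the floor to the underside of the top.

B is a simple wooden stool: a rectangular seat 271 mm (x) by 293 mm (y), 40 mm thick, top face at z = 421 mm, on four round legs, each 40 mm in diameter. The legs rest on z = 0, each leg's axis is inset half a diameter from the nearest pair of seat edges (so the leg's bounding box is flush with the corner).

C is a straight ladder. Two 35×62 mm vertical rails, 2204 mm tall, stand 505 mm apart (outside-to-outside) with their front faces coplanar on the −y side. 7 rungs, each 62 mm deep and 28 mm tall, span between the inner faces of the rails, front faces flush with the rails. The lowest rung's underside is at z = 239 mm and rungs are spaced 304 mm apart (underside to underside).

Four stools sit around the table at the −y, +y, −x, +x sides. The ladder is on top of the table.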